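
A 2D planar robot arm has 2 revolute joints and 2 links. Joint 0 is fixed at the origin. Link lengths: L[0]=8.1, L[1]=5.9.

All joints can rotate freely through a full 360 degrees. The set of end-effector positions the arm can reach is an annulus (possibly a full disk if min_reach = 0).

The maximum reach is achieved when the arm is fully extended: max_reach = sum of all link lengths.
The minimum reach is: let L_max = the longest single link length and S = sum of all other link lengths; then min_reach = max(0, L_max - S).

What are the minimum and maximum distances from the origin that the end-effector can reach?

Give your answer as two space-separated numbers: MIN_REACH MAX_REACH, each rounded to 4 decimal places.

Answer: 2.2000 14.0000

Derivation:
Link lengths: [8.1, 5.9]
max_reach = 8.1 + 5.9 = 14
L_max = max([8.1, 5.9]) = 8.1
S (sum of others) = 14 - 8.1 = 5.9
min_reach = max(0, 8.1 - 5.9) = max(0, 2.2) = 2.2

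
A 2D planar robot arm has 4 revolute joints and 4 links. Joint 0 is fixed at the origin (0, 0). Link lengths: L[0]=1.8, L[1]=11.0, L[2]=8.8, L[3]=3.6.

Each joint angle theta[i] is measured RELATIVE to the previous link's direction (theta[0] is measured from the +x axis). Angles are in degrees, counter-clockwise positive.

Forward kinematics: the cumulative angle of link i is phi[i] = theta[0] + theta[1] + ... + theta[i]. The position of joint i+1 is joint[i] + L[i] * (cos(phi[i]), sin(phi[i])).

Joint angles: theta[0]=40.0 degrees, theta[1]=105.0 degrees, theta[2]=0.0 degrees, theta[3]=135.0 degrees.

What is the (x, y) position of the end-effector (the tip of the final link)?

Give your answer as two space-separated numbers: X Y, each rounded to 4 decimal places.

Answer: -14.2152 8.9685

Derivation:
joint[0] = (0.0000, 0.0000)  (base)
link 0: phi[0] = 40 = 40 deg
  cos(40 deg) = 0.7660, sin(40 deg) = 0.6428
  joint[1] = (0.0000, 0.0000) + 1.8 * (0.7660, 0.6428) = (0.0000 + 1.3789, 0.0000 + 1.1570) = (1.3789, 1.1570)
link 1: phi[1] = 40 + 105 = 145 deg
  cos(145 deg) = -0.8192, sin(145 deg) = 0.5736
  joint[2] = (1.3789, 1.1570) + 11 * (-0.8192, 0.5736) = (1.3789 + -9.0107, 1.1570 + 6.3093) = (-7.6318, 7.4664)
link 2: phi[2] = 40 + 105 + 0 = 145 deg
  cos(145 deg) = -0.8192, sin(145 deg) = 0.5736
  joint[3] = (-7.6318, 7.4664) + 8.8 * (-0.8192, 0.5736) = (-7.6318 + -7.2085, 7.4664 + 5.0475) = (-14.8403, 12.5138)
link 3: phi[3] = 40 + 105 + 0 + 135 = 280 deg
  cos(280 deg) = 0.1736, sin(280 deg) = -0.9848
  joint[4] = (-14.8403, 12.5138) + 3.6 * (0.1736, -0.9848) = (-14.8403 + 0.6251, 12.5138 + -3.5453) = (-14.2152, 8.9685)
End effector: (-14.2152, 8.9685)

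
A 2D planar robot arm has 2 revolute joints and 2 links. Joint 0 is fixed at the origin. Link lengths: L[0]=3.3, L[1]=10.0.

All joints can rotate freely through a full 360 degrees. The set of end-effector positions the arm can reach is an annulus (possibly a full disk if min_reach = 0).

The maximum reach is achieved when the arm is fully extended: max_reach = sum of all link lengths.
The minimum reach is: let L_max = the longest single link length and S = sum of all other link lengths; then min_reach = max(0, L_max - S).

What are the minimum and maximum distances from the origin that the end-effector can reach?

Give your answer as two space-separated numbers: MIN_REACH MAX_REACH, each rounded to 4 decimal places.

Answer: 6.7000 13.3000

Derivation:
Link lengths: [3.3, 10.0]
max_reach = 3.3 + 10 = 13.3
L_max = max([3.3, 10.0]) = 10
S (sum of others) = 13.3 - 10 = 3.3
min_reach = max(0, 10 - 3.3) = max(0, 6.7) = 6.7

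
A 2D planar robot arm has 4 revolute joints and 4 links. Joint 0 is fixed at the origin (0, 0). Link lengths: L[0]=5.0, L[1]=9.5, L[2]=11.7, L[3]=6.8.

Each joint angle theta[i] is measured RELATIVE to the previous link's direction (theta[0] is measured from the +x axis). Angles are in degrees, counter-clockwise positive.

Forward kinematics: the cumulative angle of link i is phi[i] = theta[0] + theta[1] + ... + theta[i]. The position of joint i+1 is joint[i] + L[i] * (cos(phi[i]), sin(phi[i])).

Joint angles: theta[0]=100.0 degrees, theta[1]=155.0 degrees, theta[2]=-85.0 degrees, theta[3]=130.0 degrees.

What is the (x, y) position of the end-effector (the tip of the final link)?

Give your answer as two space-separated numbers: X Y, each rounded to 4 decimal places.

Answer: -11.4493 -8.1095

Derivation:
joint[0] = (0.0000, 0.0000)  (base)
link 0: phi[0] = 100 = 100 deg
  cos(100 deg) = -0.1736, sin(100 deg) = 0.9848
  joint[1] = (0.0000, 0.0000) + 5 * (-0.1736, 0.9848) = (0.0000 + -0.8682, 0.0000 + 4.9240) = (-0.8682, 4.9240)
link 1: phi[1] = 100 + 155 = 255 deg
  cos(255 deg) = -0.2588, sin(255 deg) = -0.9659
  joint[2] = (-0.8682, 4.9240) + 9.5 * (-0.2588, -0.9659) = (-0.8682 + -2.4588, 4.9240 + -9.1763) = (-3.3270, -4.2523)
link 2: phi[2] = 100 + 155 + -85 = 170 deg
  cos(170 deg) = -0.9848, sin(170 deg) = 0.1736
  joint[3] = (-3.3270, -4.2523) + 11.7 * (-0.9848, 0.1736) = (-3.3270 + -11.5223, -4.2523 + 2.0317) = (-14.8493, -2.2206)
link 3: phi[3] = 100 + 155 + -85 + 130 = 300 deg
  cos(300 deg) = 0.5000, sin(300 deg) = -0.8660
  joint[4] = (-14.8493, -2.2206) + 6.8 * (0.5000, -0.8660) = (-14.8493 + 3.4000, -2.2206 + -5.8890) = (-11.4493, -8.1095)
End effector: (-11.4493, -8.1095)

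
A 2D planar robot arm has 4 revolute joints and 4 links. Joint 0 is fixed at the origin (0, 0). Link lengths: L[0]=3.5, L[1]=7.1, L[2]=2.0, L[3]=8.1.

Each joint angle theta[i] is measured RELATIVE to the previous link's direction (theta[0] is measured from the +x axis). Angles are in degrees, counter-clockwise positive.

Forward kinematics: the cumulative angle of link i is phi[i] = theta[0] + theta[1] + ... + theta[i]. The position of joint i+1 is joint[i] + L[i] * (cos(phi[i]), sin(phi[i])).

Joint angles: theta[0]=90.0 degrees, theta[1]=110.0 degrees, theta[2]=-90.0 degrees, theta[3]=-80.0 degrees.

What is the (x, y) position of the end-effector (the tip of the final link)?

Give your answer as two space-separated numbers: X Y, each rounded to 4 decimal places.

Answer: -0.3411 7.0010

Derivation:
joint[0] = (0.0000, 0.0000)  (base)
link 0: phi[0] = 90 = 90 deg
  cos(90 deg) = 0.0000, sin(90 deg) = 1.0000
  joint[1] = (0.0000, 0.0000) + 3.5 * (0.0000, 1.0000) = (0.0000 + 0.0000, 0.0000 + 3.5000) = (0.0000, 3.5000)
link 1: phi[1] = 90 + 110 = 200 deg
  cos(200 deg) = -0.9397, sin(200 deg) = -0.3420
  joint[2] = (0.0000, 3.5000) + 7.1 * (-0.9397, -0.3420) = (0.0000 + -6.6718, 3.5000 + -2.4283) = (-6.6718, 1.0717)
link 2: phi[2] = 90 + 110 + -90 = 110 deg
  cos(110 deg) = -0.3420, sin(110 deg) = 0.9397
  joint[3] = (-6.6718, 1.0717) + 2 * (-0.3420, 0.9397) = (-6.6718 + -0.6840, 1.0717 + 1.8794) = (-7.3559, 2.9510)
link 3: phi[3] = 90 + 110 + -90 + -80 = 30 deg
  cos(30 deg) = 0.8660, sin(30 deg) = 0.5000
  joint[4] = (-7.3559, 2.9510) + 8.1 * (0.8660, 0.5000) = (-7.3559 + 7.0148, 2.9510 + 4.0500) = (-0.3411, 7.0010)
End effector: (-0.3411, 7.0010)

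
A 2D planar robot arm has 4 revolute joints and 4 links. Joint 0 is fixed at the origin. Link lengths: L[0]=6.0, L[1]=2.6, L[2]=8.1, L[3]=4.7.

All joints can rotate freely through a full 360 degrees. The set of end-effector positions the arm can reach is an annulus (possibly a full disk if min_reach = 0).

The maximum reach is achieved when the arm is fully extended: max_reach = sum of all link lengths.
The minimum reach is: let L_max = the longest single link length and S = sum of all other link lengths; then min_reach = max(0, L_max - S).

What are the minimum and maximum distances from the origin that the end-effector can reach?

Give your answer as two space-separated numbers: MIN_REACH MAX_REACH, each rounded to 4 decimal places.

Answer: 0.0000 21.4000

Derivation:
Link lengths: [6.0, 2.6, 8.1, 4.7]
max_reach = 6 + 2.6 + 8.1 + 4.7 = 21.4
L_max = max([6.0, 2.6, 8.1, 4.7]) = 8.1
S (sum of others) = 21.4 - 8.1 = 13.3
min_reach = max(0, 8.1 - 13.3) = max(0, -5.2) = 0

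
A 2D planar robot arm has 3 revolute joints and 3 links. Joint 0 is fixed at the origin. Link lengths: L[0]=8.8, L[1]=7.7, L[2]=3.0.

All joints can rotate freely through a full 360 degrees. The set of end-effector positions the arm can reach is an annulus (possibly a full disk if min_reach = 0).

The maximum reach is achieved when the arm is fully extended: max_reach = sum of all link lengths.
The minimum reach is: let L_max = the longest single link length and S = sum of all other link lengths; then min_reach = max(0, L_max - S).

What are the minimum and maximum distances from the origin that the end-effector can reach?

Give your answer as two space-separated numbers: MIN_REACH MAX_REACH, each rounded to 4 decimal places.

Answer: 0.0000 19.5000

Derivation:
Link lengths: [8.8, 7.7, 3.0]
max_reach = 8.8 + 7.7 + 3 = 19.5
L_max = max([8.8, 7.7, 3.0]) = 8.8
S (sum of others) = 19.5 - 8.8 = 10.7
min_reach = max(0, 8.8 - 10.7) = max(0, -1.9) = 0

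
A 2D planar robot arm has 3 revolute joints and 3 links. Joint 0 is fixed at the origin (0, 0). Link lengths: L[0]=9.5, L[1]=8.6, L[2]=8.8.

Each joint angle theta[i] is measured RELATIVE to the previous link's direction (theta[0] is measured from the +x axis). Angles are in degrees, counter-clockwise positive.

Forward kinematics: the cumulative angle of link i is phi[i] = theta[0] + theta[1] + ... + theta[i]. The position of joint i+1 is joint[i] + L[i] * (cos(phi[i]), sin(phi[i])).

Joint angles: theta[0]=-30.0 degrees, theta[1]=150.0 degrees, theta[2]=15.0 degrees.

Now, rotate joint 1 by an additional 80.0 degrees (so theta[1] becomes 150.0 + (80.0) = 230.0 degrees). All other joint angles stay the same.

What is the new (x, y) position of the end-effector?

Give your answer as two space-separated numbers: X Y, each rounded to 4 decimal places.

Answer: -7.0627 -12.7388

Derivation:
joint[0] = (0.0000, 0.0000)  (base)
link 0: phi[0] = -30 = -30 deg
  cos(-30 deg) = 0.8660, sin(-30 deg) = -0.5000
  joint[1] = (0.0000, 0.0000) + 9.5 * (0.8660, -0.5000) = (0.0000 + 8.2272, 0.0000 + -4.7500) = (8.2272, -4.7500)
link 1: phi[1] = -30 + 230 = 200 deg
  cos(200 deg) = -0.9397, sin(200 deg) = -0.3420
  joint[2] = (8.2272, -4.7500) + 8.6 * (-0.9397, -0.3420) = (8.2272 + -8.0814, -4.7500 + -2.9414) = (0.1459, -7.6914)
link 2: phi[2] = -30 + 230 + 15 = 215 deg
  cos(215 deg) = -0.8192, sin(215 deg) = -0.5736
  joint[3] = (0.1459, -7.6914) + 8.8 * (-0.8192, -0.5736) = (0.1459 + -7.2085, -7.6914 + -5.0475) = (-7.0627, -12.7388)
End effector: (-7.0627, -12.7388)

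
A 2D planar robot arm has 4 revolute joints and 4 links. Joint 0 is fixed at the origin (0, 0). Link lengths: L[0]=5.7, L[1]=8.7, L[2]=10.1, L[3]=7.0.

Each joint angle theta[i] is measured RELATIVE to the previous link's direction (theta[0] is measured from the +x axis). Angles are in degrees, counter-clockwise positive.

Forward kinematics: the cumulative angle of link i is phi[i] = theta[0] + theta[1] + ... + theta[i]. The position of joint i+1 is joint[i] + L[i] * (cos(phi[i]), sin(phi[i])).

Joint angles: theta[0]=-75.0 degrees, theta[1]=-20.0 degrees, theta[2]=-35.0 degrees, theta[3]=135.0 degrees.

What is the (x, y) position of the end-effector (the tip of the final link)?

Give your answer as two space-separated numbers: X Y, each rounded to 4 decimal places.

Answer: 1.1982 -21.2996

Derivation:
joint[0] = (0.0000, 0.0000)  (base)
link 0: phi[0] = -75 = -75 deg
  cos(-75 deg) = 0.2588, sin(-75 deg) = -0.9659
  joint[1] = (0.0000, 0.0000) + 5.7 * (0.2588, -0.9659) = (0.0000 + 1.4753, 0.0000 + -5.5058) = (1.4753, -5.5058)
link 1: phi[1] = -75 + -20 = -95 deg
  cos(-95 deg) = -0.0872, sin(-95 deg) = -0.9962
  joint[2] = (1.4753, -5.5058) + 8.7 * (-0.0872, -0.9962) = (1.4753 + -0.7583, -5.5058 + -8.6669) = (0.7170, -14.1727)
link 2: phi[2] = -75 + -20 + -35 = -130 deg
  cos(-130 deg) = -0.6428, sin(-130 deg) = -0.7660
  joint[3] = (0.7170, -14.1727) + 10.1 * (-0.6428, -0.7660) = (0.7170 + -6.4922, -14.1727 + -7.7370) = (-5.7751, -21.9097)
link 3: phi[3] = -75 + -20 + -35 + 135 = 5 deg
  cos(5 deg) = 0.9962, sin(5 deg) = 0.0872
  joint[4] = (-5.7751, -21.9097) + 7 * (0.9962, 0.0872) = (-5.7751 + 6.9734, -21.9097 + 0.6101) = (1.1982, -21.2996)
End effector: (1.1982, -21.2996)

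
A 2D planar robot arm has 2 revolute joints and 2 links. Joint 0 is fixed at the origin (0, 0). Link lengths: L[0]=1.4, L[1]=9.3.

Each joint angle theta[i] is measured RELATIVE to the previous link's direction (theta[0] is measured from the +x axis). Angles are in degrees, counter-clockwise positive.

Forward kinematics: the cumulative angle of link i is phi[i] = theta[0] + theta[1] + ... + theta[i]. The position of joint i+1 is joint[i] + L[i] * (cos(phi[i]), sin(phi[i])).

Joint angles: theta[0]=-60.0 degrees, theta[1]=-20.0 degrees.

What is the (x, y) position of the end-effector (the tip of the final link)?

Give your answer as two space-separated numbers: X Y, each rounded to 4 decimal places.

joint[0] = (0.0000, 0.0000)  (base)
link 0: phi[0] = -60 = -60 deg
  cos(-60 deg) = 0.5000, sin(-60 deg) = -0.8660
  joint[1] = (0.0000, 0.0000) + 1.4 * (0.5000, -0.8660) = (0.0000 + 0.7000, 0.0000 + -1.2124) = (0.7000, -1.2124)
link 1: phi[1] = -60 + -20 = -80 deg
  cos(-80 deg) = 0.1736, sin(-80 deg) = -0.9848
  joint[2] = (0.7000, -1.2124) + 9.3 * (0.1736, -0.9848) = (0.7000 + 1.6149, -1.2124 + -9.1587) = (2.3149, -10.3711)
End effector: (2.3149, -10.3711)

Answer: 2.3149 -10.3711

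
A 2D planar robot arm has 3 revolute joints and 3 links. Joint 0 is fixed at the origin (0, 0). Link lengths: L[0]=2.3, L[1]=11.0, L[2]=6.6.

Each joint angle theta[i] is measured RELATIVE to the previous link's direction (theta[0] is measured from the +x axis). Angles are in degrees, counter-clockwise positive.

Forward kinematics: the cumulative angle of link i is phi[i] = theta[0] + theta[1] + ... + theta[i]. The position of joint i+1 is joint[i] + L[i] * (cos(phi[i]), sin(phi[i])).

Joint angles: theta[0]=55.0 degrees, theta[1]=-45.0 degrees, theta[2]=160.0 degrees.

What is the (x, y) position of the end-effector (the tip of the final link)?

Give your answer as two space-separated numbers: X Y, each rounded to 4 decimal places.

joint[0] = (0.0000, 0.0000)  (base)
link 0: phi[0] = 55 = 55 deg
  cos(55 deg) = 0.5736, sin(55 deg) = 0.8192
  joint[1] = (0.0000, 0.0000) + 2.3 * (0.5736, 0.8192) = (0.0000 + 1.3192, 0.0000 + 1.8840) = (1.3192, 1.8840)
link 1: phi[1] = 55 + -45 = 10 deg
  cos(10 deg) = 0.9848, sin(10 deg) = 0.1736
  joint[2] = (1.3192, 1.8840) + 11 * (0.9848, 0.1736) = (1.3192 + 10.8329, 1.8840 + 1.9101) = (12.1521, 3.7942)
link 2: phi[2] = 55 + -45 + 160 = 170 deg
  cos(170 deg) = -0.9848, sin(170 deg) = 0.1736
  joint[3] = (12.1521, 3.7942) + 6.6 * (-0.9848, 0.1736) = (12.1521 + -6.4997, 3.7942 + 1.1461) = (5.6524, 4.9403)
End effector: (5.6524, 4.9403)

Answer: 5.6524 4.9403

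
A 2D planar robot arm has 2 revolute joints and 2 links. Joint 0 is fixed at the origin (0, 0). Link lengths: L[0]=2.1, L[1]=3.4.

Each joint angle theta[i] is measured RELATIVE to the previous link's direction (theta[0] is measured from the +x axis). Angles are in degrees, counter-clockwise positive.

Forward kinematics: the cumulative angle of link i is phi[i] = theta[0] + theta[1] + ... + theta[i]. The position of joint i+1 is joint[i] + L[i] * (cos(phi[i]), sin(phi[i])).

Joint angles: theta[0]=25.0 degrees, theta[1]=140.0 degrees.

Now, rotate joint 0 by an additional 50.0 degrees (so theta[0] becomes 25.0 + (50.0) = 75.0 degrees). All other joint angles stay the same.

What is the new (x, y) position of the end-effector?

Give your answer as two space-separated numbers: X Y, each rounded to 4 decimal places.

joint[0] = (0.0000, 0.0000)  (base)
link 0: phi[0] = 75 = 75 deg
  cos(75 deg) = 0.2588, sin(75 deg) = 0.9659
  joint[1] = (0.0000, 0.0000) + 2.1 * (0.2588, 0.9659) = (0.0000 + 0.5435, 0.0000 + 2.0284) = (0.5435, 2.0284)
link 1: phi[1] = 75 + 140 = 215 deg
  cos(215 deg) = -0.8192, sin(215 deg) = -0.5736
  joint[2] = (0.5435, 2.0284) + 3.4 * (-0.8192, -0.5736) = (0.5435 + -2.7851, 2.0284 + -1.9502) = (-2.2416, 0.0783)
End effector: (-2.2416, 0.0783)

Answer: -2.2416 0.0783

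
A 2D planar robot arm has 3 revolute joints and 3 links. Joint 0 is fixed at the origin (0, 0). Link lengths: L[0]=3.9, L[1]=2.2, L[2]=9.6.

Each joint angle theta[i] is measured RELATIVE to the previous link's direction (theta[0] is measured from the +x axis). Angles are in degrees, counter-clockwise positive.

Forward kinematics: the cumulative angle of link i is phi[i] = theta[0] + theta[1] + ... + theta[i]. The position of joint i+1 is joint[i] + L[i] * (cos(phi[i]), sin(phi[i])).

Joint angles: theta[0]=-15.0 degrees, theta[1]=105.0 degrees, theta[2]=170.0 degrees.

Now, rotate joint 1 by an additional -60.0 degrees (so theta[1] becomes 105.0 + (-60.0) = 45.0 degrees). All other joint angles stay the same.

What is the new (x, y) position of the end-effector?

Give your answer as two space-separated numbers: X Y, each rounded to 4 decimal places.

Answer: -3.3487 -3.1928

Derivation:
joint[0] = (0.0000, 0.0000)  (base)
link 0: phi[0] = -15 = -15 deg
  cos(-15 deg) = 0.9659, sin(-15 deg) = -0.2588
  joint[1] = (0.0000, 0.0000) + 3.9 * (0.9659, -0.2588) = (0.0000 + 3.7671, 0.0000 + -1.0094) = (3.7671, -1.0094)
link 1: phi[1] = -15 + 45 = 30 deg
  cos(30 deg) = 0.8660, sin(30 deg) = 0.5000
  joint[2] = (3.7671, -1.0094) + 2.2 * (0.8660, 0.5000) = (3.7671 + 1.9053, -1.0094 + 1.1000) = (5.6724, 0.0906)
link 2: phi[2] = -15 + 45 + 170 = 200 deg
  cos(200 deg) = -0.9397, sin(200 deg) = -0.3420
  joint[3] = (5.6724, 0.0906) + 9.6 * (-0.9397, -0.3420) = (5.6724 + -9.0210, 0.0906 + -3.2834) = (-3.3487, -3.1928)
End effector: (-3.3487, -3.1928)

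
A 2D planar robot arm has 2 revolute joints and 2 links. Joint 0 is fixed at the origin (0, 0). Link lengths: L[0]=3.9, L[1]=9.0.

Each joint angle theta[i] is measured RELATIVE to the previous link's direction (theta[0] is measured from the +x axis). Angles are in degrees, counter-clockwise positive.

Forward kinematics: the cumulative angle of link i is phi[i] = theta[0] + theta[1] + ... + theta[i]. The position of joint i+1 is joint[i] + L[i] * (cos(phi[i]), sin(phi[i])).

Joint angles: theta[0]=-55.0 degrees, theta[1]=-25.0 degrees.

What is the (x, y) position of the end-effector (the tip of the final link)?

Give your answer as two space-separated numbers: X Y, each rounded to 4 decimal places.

Answer: 3.7998 -12.0580

Derivation:
joint[0] = (0.0000, 0.0000)  (base)
link 0: phi[0] = -55 = -55 deg
  cos(-55 deg) = 0.5736, sin(-55 deg) = -0.8192
  joint[1] = (0.0000, 0.0000) + 3.9 * (0.5736, -0.8192) = (0.0000 + 2.2369, 0.0000 + -3.1947) = (2.2369, -3.1947)
link 1: phi[1] = -55 + -25 = -80 deg
  cos(-80 deg) = 0.1736, sin(-80 deg) = -0.9848
  joint[2] = (2.2369, -3.1947) + 9 * (0.1736, -0.9848) = (2.2369 + 1.5628, -3.1947 + -8.8633) = (3.7998, -12.0580)
End effector: (3.7998, -12.0580)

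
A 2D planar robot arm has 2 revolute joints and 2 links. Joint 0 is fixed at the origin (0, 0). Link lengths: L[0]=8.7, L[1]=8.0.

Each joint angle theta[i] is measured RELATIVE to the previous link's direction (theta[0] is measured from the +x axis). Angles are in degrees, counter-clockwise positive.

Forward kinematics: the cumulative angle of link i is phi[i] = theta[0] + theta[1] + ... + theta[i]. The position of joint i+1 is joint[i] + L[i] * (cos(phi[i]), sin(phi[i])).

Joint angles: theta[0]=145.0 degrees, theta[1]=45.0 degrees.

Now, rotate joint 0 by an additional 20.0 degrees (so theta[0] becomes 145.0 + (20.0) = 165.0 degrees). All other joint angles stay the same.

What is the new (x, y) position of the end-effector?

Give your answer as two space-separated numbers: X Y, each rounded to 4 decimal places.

joint[0] = (0.0000, 0.0000)  (base)
link 0: phi[0] = 165 = 165 deg
  cos(165 deg) = -0.9659, sin(165 deg) = 0.2588
  joint[1] = (0.0000, 0.0000) + 8.7 * (-0.9659, 0.2588) = (0.0000 + -8.4036, 0.0000 + 2.2517) = (-8.4036, 2.2517)
link 1: phi[1] = 165 + 45 = 210 deg
  cos(210 deg) = -0.8660, sin(210 deg) = -0.5000
  joint[2] = (-8.4036, 2.2517) + 8 * (-0.8660, -0.5000) = (-8.4036 + -6.9282, 2.2517 + -4.0000) = (-15.3318, -1.7483)
End effector: (-15.3318, -1.7483)

Answer: -15.3318 -1.7483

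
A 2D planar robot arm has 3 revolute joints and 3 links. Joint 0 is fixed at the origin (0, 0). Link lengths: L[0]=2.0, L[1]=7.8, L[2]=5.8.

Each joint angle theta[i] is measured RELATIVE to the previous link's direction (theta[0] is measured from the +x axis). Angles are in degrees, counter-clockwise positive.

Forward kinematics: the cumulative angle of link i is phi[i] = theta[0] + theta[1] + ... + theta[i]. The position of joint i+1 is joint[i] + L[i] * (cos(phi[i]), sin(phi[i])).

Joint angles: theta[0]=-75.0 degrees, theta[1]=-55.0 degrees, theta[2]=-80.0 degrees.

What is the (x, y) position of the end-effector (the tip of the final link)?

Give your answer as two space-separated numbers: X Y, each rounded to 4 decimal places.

Answer: -9.5191 -5.0070

Derivation:
joint[0] = (0.0000, 0.0000)  (base)
link 0: phi[0] = -75 = -75 deg
  cos(-75 deg) = 0.2588, sin(-75 deg) = -0.9659
  joint[1] = (0.0000, 0.0000) + 2 * (0.2588, -0.9659) = (0.0000 + 0.5176, 0.0000 + -1.9319) = (0.5176, -1.9319)
link 1: phi[1] = -75 + -55 = -130 deg
  cos(-130 deg) = -0.6428, sin(-130 deg) = -0.7660
  joint[2] = (0.5176, -1.9319) + 7.8 * (-0.6428, -0.7660) = (0.5176 + -5.0137, -1.9319 + -5.9751) = (-4.4961, -7.9070)
link 2: phi[2] = -75 + -55 + -80 = -210 deg
  cos(-210 deg) = -0.8660, sin(-210 deg) = 0.5000
  joint[3] = (-4.4961, -7.9070) + 5.8 * (-0.8660, 0.5000) = (-4.4961 + -5.0229, -7.9070 + 2.9000) = (-9.5191, -5.0070)
End effector: (-9.5191, -5.0070)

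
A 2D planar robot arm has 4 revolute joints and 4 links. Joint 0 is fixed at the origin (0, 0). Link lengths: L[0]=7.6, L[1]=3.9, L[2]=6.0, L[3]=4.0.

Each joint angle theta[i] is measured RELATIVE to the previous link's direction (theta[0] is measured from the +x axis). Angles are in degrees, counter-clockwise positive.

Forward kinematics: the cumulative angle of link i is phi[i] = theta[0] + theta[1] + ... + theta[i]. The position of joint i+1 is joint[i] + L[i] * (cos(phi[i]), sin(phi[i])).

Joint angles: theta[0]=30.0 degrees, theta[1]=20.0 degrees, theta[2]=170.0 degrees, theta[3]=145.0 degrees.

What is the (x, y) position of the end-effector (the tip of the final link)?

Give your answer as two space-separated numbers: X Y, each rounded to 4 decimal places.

joint[0] = (0.0000, 0.0000)  (base)
link 0: phi[0] = 30 = 30 deg
  cos(30 deg) = 0.8660, sin(30 deg) = 0.5000
  joint[1] = (0.0000, 0.0000) + 7.6 * (0.8660, 0.5000) = (0.0000 + 6.5818, 0.0000 + 3.8000) = (6.5818, 3.8000)
link 1: phi[1] = 30 + 20 = 50 deg
  cos(50 deg) = 0.6428, sin(50 deg) = 0.7660
  joint[2] = (6.5818, 3.8000) + 3.9 * (0.6428, 0.7660) = (6.5818 + 2.5069, 3.8000 + 2.9876) = (9.0887, 6.7876)
link 2: phi[2] = 30 + 20 + 170 = 220 deg
  cos(220 deg) = -0.7660, sin(220 deg) = -0.6428
  joint[3] = (9.0887, 6.7876) + 6 * (-0.7660, -0.6428) = (9.0887 + -4.5963, 6.7876 + -3.8567) = (4.4924, 2.9308)
link 3: phi[3] = 30 + 20 + 170 + 145 = 365 deg
  cos(365 deg) = 0.9962, sin(365 deg) = 0.0872
  joint[4] = (4.4924, 2.9308) + 4 * (0.9962, 0.0872) = (4.4924 + 3.9848, 2.9308 + 0.3486) = (8.4772, 3.2795)
End effector: (8.4772, 3.2795)

Answer: 8.4772 3.2795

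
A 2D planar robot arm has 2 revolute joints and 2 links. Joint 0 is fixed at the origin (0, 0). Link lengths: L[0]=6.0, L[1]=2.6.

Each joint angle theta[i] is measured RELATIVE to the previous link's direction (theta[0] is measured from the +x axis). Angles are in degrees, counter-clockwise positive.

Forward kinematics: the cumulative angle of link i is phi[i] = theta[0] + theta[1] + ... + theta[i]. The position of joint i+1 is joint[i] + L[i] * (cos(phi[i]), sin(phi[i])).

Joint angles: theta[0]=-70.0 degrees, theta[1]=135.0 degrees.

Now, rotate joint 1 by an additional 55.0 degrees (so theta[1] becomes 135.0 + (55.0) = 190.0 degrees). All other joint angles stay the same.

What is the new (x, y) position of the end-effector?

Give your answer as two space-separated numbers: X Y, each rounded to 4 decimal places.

joint[0] = (0.0000, 0.0000)  (base)
link 0: phi[0] = -70 = -70 deg
  cos(-70 deg) = 0.3420, sin(-70 deg) = -0.9397
  joint[1] = (0.0000, 0.0000) + 6 * (0.3420, -0.9397) = (0.0000 + 2.0521, 0.0000 + -5.6382) = (2.0521, -5.6382)
link 1: phi[1] = -70 + 190 = 120 deg
  cos(120 deg) = -0.5000, sin(120 deg) = 0.8660
  joint[2] = (2.0521, -5.6382) + 2.6 * (-0.5000, 0.8660) = (2.0521 + -1.3000, -5.6382 + 2.2517) = (0.7521, -3.3865)
End effector: (0.7521, -3.3865)

Answer: 0.7521 -3.3865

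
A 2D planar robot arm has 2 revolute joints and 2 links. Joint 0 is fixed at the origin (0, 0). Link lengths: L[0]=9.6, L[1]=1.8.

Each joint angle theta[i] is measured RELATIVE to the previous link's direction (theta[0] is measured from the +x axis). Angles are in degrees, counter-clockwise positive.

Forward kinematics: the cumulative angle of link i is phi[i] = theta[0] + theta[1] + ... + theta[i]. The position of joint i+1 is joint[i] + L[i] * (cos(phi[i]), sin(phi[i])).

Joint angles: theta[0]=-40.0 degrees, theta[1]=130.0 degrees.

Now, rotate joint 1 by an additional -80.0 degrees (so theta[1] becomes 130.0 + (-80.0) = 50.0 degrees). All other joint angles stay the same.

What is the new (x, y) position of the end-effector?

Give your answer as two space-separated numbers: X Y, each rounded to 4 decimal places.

joint[0] = (0.0000, 0.0000)  (base)
link 0: phi[0] = -40 = -40 deg
  cos(-40 deg) = 0.7660, sin(-40 deg) = -0.6428
  joint[1] = (0.0000, 0.0000) + 9.6 * (0.7660, -0.6428) = (0.0000 + 7.3540, 0.0000 + -6.1708) = (7.3540, -6.1708)
link 1: phi[1] = -40 + 50 = 10 deg
  cos(10 deg) = 0.9848, sin(10 deg) = 0.1736
  joint[2] = (7.3540, -6.1708) + 1.8 * (0.9848, 0.1736) = (7.3540 + 1.7727, -6.1708 + 0.3126) = (9.1267, -5.8582)
End effector: (9.1267, -5.8582)

Answer: 9.1267 -5.8582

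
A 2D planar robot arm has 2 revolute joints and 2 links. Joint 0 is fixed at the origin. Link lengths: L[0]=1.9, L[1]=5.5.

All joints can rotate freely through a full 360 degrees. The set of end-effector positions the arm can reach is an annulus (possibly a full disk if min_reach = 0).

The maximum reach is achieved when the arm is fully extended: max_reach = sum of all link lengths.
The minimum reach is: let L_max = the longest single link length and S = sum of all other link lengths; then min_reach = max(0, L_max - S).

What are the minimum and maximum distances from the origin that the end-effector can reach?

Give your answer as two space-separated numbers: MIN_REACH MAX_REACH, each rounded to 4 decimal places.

Answer: 3.6000 7.4000

Derivation:
Link lengths: [1.9, 5.5]
max_reach = 1.9 + 5.5 = 7.4
L_max = max([1.9, 5.5]) = 5.5
S (sum of others) = 7.4 - 5.5 = 1.9
min_reach = max(0, 5.5 - 1.9) = max(0, 3.6) = 3.6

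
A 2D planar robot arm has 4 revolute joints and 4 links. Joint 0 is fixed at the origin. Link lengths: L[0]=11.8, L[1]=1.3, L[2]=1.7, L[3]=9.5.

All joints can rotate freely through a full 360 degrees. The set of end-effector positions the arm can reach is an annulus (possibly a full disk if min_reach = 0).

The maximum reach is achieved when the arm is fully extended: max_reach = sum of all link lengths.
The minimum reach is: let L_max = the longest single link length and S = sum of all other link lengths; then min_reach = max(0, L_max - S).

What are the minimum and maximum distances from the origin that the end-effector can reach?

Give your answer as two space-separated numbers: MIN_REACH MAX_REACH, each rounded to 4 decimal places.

Link lengths: [11.8, 1.3, 1.7, 9.5]
max_reach = 11.8 + 1.3 + 1.7 + 9.5 = 24.3
L_max = max([11.8, 1.3, 1.7, 9.5]) = 11.8
S (sum of others) = 24.3 - 11.8 = 12.5
min_reach = max(0, 11.8 - 12.5) = max(0, -0.7) = 0

Answer: 0.0000 24.3000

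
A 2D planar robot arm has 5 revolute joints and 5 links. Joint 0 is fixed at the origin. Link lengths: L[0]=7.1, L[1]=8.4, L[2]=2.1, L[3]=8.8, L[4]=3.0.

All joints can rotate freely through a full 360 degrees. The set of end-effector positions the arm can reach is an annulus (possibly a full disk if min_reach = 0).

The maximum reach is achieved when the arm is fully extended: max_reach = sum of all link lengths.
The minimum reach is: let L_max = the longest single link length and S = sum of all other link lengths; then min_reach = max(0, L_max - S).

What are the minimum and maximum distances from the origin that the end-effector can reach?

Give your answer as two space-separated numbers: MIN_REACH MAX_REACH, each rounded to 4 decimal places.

Answer: 0.0000 29.4000

Derivation:
Link lengths: [7.1, 8.4, 2.1, 8.8, 3.0]
max_reach = 7.1 + 8.4 + 2.1 + 8.8 + 3 = 29.4
L_max = max([7.1, 8.4, 2.1, 8.8, 3.0]) = 8.8
S (sum of others) = 29.4 - 8.8 = 20.6
min_reach = max(0, 8.8 - 20.6) = max(0, -11.8) = 0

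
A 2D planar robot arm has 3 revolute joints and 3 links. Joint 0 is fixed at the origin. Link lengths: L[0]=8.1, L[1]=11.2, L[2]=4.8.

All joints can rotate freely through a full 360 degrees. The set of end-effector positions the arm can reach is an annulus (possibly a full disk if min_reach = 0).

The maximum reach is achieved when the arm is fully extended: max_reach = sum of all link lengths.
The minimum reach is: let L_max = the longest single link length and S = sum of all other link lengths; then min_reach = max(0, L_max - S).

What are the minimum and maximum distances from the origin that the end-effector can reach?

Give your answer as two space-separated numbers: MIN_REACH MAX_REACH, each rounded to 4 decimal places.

Link lengths: [8.1, 11.2, 4.8]
max_reach = 8.1 + 11.2 + 4.8 = 24.1
L_max = max([8.1, 11.2, 4.8]) = 11.2
S (sum of others) = 24.1 - 11.2 = 12.9
min_reach = max(0, 11.2 - 12.9) = max(0, -1.7) = 0

Answer: 0.0000 24.1000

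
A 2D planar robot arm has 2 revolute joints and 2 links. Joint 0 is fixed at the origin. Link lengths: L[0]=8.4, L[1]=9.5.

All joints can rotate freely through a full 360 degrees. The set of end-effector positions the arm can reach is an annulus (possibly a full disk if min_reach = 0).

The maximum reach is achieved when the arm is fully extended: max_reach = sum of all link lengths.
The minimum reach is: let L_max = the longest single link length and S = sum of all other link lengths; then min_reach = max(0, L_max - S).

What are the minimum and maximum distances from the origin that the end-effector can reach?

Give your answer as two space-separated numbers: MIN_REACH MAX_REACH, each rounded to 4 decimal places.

Answer: 1.1000 17.9000

Derivation:
Link lengths: [8.4, 9.5]
max_reach = 8.4 + 9.5 = 17.9
L_max = max([8.4, 9.5]) = 9.5
S (sum of others) = 17.9 - 9.5 = 8.4
min_reach = max(0, 9.5 - 8.4) = max(0, 1.1) = 1.1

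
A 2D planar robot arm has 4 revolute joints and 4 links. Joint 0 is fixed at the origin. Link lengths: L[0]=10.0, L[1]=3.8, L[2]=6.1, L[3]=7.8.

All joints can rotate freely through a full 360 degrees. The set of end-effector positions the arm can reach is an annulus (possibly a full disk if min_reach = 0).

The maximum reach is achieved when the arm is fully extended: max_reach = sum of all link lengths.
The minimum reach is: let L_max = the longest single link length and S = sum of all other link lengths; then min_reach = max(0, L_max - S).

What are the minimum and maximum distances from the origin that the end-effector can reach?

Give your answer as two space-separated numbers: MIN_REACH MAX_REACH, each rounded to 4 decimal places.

Link lengths: [10.0, 3.8, 6.1, 7.8]
max_reach = 10 + 3.8 + 6.1 + 7.8 = 27.7
L_max = max([10.0, 3.8, 6.1, 7.8]) = 10
S (sum of others) = 27.7 - 10 = 17.7
min_reach = max(0, 10 - 17.7) = max(0, -7.7) = 0

Answer: 0.0000 27.7000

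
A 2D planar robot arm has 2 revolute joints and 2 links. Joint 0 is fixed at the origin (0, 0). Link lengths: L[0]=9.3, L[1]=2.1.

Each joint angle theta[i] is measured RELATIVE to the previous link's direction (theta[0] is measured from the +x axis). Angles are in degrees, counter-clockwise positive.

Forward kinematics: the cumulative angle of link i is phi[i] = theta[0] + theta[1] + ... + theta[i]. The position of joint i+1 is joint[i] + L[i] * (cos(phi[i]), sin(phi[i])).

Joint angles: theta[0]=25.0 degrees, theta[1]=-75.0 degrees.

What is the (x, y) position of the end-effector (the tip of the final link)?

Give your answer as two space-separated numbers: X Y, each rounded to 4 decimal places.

Answer: 9.7785 2.3217

Derivation:
joint[0] = (0.0000, 0.0000)  (base)
link 0: phi[0] = 25 = 25 deg
  cos(25 deg) = 0.9063, sin(25 deg) = 0.4226
  joint[1] = (0.0000, 0.0000) + 9.3 * (0.9063, 0.4226) = (0.0000 + 8.4287, 0.0000 + 3.9303) = (8.4287, 3.9303)
link 1: phi[1] = 25 + -75 = -50 deg
  cos(-50 deg) = 0.6428, sin(-50 deg) = -0.7660
  joint[2] = (8.4287, 3.9303) + 2.1 * (0.6428, -0.7660) = (8.4287 + 1.3499, 3.9303 + -1.6087) = (9.7785, 2.3217)
End effector: (9.7785, 2.3217)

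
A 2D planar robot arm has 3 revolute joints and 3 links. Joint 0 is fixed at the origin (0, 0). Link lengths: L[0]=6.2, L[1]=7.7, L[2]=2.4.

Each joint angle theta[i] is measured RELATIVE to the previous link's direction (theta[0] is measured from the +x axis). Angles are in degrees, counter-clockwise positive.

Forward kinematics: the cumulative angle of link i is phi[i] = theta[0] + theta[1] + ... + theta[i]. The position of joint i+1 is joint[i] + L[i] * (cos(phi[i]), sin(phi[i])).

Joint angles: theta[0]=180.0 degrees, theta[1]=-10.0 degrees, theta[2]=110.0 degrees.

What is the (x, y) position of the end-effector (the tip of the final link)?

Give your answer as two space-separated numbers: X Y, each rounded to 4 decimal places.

joint[0] = (0.0000, 0.0000)  (base)
link 0: phi[0] = 180 = 180 deg
  cos(180 deg) = -1.0000, sin(180 deg) = 0.0000
  joint[1] = (0.0000, 0.0000) + 6.2 * (-1.0000, 0.0000) = (0.0000 + -6.2000, 0.0000 + 0.0000) = (-6.2000, 0.0000)
link 1: phi[1] = 180 + -10 = 170 deg
  cos(170 deg) = -0.9848, sin(170 deg) = 0.1736
  joint[2] = (-6.2000, 0.0000) + 7.7 * (-0.9848, 0.1736) = (-6.2000 + -7.5830, 0.0000 + 1.3371) = (-13.7830, 1.3371)
link 2: phi[2] = 180 + -10 + 110 = 280 deg
  cos(280 deg) = 0.1736, sin(280 deg) = -0.9848
  joint[3] = (-13.7830, 1.3371) + 2.4 * (0.1736, -0.9848) = (-13.7830 + 0.4168, 1.3371 + -2.3635) = (-13.3663, -1.0264)
End effector: (-13.3663, -1.0264)

Answer: -13.3663 -1.0264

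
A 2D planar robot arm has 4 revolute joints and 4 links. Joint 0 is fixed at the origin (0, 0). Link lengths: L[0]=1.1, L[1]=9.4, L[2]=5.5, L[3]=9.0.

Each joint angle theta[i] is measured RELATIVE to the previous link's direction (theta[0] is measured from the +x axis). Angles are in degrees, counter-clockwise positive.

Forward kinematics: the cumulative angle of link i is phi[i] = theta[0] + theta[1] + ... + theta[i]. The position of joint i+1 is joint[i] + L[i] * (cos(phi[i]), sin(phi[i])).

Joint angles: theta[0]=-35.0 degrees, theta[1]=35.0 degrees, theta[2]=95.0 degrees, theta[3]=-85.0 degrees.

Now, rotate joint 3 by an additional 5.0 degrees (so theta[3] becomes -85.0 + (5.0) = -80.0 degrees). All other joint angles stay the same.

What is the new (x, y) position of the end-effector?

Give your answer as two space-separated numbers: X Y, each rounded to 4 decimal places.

joint[0] = (0.0000, 0.0000)  (base)
link 0: phi[0] = -35 = -35 deg
  cos(-35 deg) = 0.8192, sin(-35 deg) = -0.5736
  joint[1] = (0.0000, 0.0000) + 1.1 * (0.8192, -0.5736) = (0.0000 + 0.9011, 0.0000 + -0.6309) = (0.9011, -0.6309)
link 1: phi[1] = -35 + 35 = 0 deg
  cos(0 deg) = 1.0000, sin(0 deg) = 0.0000
  joint[2] = (0.9011, -0.6309) + 9.4 * (1.0000, 0.0000) = (0.9011 + 9.4000, -0.6309 + 0.0000) = (10.3011, -0.6309)
link 2: phi[2] = -35 + 35 + 95 = 95 deg
  cos(95 deg) = -0.0872, sin(95 deg) = 0.9962
  joint[3] = (10.3011, -0.6309) + 5.5 * (-0.0872, 0.9962) = (10.3011 + -0.4794, -0.6309 + 5.4791) = (9.8217, 4.8481)
link 3: phi[3] = -35 + 35 + 95 + -80 = 15 deg
  cos(15 deg) = 0.9659, sin(15 deg) = 0.2588
  joint[4] = (9.8217, 4.8481) + 9 * (0.9659, 0.2588) = (9.8217 + 8.6933, 4.8481 + 2.3294) = (18.5150, 7.1775)
End effector: (18.5150, 7.1775)

Answer: 18.5150 7.1775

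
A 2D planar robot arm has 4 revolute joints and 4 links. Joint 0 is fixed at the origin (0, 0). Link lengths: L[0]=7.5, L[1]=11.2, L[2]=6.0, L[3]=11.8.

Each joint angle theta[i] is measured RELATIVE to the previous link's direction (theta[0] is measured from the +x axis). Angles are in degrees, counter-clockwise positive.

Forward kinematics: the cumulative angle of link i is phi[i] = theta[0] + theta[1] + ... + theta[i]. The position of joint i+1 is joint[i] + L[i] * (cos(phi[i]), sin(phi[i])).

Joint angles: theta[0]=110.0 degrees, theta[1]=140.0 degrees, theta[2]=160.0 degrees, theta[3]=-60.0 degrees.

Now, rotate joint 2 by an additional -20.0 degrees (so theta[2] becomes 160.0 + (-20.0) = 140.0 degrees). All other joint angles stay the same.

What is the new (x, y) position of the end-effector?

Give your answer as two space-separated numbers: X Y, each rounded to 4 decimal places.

Answer: 9.0195 -6.3769

Derivation:
joint[0] = (0.0000, 0.0000)  (base)
link 0: phi[0] = 110 = 110 deg
  cos(110 deg) = -0.3420, sin(110 deg) = 0.9397
  joint[1] = (0.0000, 0.0000) + 7.5 * (-0.3420, 0.9397) = (0.0000 + -2.5652, 0.0000 + 7.0477) = (-2.5652, 7.0477)
link 1: phi[1] = 110 + 140 = 250 deg
  cos(250 deg) = -0.3420, sin(250 deg) = -0.9397
  joint[2] = (-2.5652, 7.0477) + 11.2 * (-0.3420, -0.9397) = (-2.5652 + -3.8306, 7.0477 + -10.5246) = (-6.3958, -3.4769)
link 2: phi[2] = 110 + 140 + 140 = 390 deg
  cos(390 deg) = 0.8660, sin(390 deg) = 0.5000
  joint[3] = (-6.3958, -3.4769) + 6 * (0.8660, 0.5000) = (-6.3958 + 5.1962, -3.4769 + 3.0000) = (-1.1996, -0.4769)
link 3: phi[3] = 110 + 140 + 140 + -60 = 330 deg
  cos(330 deg) = 0.8660, sin(330 deg) = -0.5000
  joint[4] = (-1.1996, -0.4769) + 11.8 * (0.8660, -0.5000) = (-1.1996 + 10.2191, -0.4769 + -5.9000) = (9.0195, -6.3769)
End effector: (9.0195, -6.3769)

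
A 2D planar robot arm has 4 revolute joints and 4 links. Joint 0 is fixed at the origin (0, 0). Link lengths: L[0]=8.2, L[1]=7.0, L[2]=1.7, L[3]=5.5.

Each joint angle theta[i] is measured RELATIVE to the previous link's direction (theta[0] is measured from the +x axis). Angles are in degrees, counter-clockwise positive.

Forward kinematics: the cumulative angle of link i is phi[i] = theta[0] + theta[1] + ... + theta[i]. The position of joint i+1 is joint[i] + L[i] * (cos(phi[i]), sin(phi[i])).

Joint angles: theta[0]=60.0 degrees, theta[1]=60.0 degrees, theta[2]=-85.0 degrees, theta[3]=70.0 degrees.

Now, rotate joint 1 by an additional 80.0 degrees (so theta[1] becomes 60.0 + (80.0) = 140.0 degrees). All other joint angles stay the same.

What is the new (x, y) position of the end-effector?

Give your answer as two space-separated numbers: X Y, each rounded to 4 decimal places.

joint[0] = (0.0000, 0.0000)  (base)
link 0: phi[0] = 60 = 60 deg
  cos(60 deg) = 0.5000, sin(60 deg) = 0.8660
  joint[1] = (0.0000, 0.0000) + 8.2 * (0.5000, 0.8660) = (0.0000 + 4.1000, 0.0000 + 7.1014) = (4.1000, 7.1014)
link 1: phi[1] = 60 + 140 = 200 deg
  cos(200 deg) = -0.9397, sin(200 deg) = -0.3420
  joint[2] = (4.1000, 7.1014) + 7 * (-0.9397, -0.3420) = (4.1000 + -6.5778, 7.1014 + -2.3941) = (-2.4778, 4.7073)
link 2: phi[2] = 60 + 140 + -85 = 115 deg
  cos(115 deg) = -0.4226, sin(115 deg) = 0.9063
  joint[3] = (-2.4778, 4.7073) + 1.7 * (-0.4226, 0.9063) = (-2.4778 + -0.7185, 4.7073 + 1.5407) = (-3.1963, 6.2480)
link 3: phi[3] = 60 + 140 + -85 + 70 = 185 deg
  cos(185 deg) = -0.9962, sin(185 deg) = -0.0872
  joint[4] = (-3.1963, 6.2480) + 5.5 * (-0.9962, -0.0872) = (-3.1963 + -5.4791, 6.2480 + -0.4794) = (-8.6754, 5.7686)
End effector: (-8.6754, 5.7686)

Answer: -8.6754 5.7686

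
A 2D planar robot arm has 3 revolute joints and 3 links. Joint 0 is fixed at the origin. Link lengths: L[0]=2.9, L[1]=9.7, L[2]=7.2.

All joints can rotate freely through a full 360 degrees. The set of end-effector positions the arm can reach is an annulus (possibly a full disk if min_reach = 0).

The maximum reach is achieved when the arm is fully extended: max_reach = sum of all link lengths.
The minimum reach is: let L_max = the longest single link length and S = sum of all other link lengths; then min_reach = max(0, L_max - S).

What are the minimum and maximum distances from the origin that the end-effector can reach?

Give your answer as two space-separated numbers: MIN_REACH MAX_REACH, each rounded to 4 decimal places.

Answer: 0.0000 19.8000

Derivation:
Link lengths: [2.9, 9.7, 7.2]
max_reach = 2.9 + 9.7 + 7.2 = 19.8
L_max = max([2.9, 9.7, 7.2]) = 9.7
S (sum of others) = 19.8 - 9.7 = 10.1
min_reach = max(0, 9.7 - 10.1) = max(0, -0.4) = 0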